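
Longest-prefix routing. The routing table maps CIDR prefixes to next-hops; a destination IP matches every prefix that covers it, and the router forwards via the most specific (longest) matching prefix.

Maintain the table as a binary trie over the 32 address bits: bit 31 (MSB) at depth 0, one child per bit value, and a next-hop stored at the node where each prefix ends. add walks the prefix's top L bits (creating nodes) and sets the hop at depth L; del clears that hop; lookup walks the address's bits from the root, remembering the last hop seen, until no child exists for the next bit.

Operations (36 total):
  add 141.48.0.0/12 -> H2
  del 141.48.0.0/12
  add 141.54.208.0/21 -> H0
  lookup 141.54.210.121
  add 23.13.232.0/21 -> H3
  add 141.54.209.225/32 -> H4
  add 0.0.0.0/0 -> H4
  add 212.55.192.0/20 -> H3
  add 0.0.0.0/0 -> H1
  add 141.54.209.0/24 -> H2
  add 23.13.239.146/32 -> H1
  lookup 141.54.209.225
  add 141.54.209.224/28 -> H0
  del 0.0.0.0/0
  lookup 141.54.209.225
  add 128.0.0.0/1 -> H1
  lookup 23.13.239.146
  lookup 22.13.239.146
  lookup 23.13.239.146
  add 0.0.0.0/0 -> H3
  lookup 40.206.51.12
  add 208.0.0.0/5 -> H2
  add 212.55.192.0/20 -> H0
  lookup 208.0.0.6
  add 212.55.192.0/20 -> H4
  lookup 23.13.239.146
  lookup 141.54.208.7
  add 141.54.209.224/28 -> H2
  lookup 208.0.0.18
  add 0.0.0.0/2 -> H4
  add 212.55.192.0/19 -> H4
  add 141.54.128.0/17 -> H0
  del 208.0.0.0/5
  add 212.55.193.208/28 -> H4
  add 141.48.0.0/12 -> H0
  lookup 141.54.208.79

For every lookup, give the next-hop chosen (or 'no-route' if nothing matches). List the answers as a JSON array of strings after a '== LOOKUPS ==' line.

Trace:
  add 141.48.0.0/12 -> H2 at depth 12
  del 141.48.0.0/12 (clear depth 12)
  add 141.54.208.0/21 -> H0 at depth 21
  Q 141.54.210.121: descend 100011010011011011010 ; hops seen [H0] ; pick H0
  add 23.13.232.0/21 -> H3 at depth 21
  add 141.54.209.225/32 -> H4 at depth 32
  add 0.0.0.0/0 -> H4 at depth 0
  add 212.55.192.0/20 -> H3 at depth 20
  add 0.0.0.0/0 -> H1 at depth 0
  add 141.54.209.0/24 -> H2 at depth 24
  add 23.13.239.146/32 -> H1 at depth 32
  Q 141.54.209.225: descend 10001101001101101101000111100001 ; hops seen [H1,H0,H2,H4] ; pick H4
  add 141.54.209.224/28 -> H0 at depth 28
  del 0.0.0.0/0 (clear depth 0)
  Q 141.54.209.225: descend 10001101001101101101000111100001 ; hops seen [H0,H2,H0,H4] ; pick H4
  add 128.0.0.0/1 -> H1 at depth 1
  Q 23.13.239.146: descend 00010111000011011110111110010010 ; hops seen [H3,H1] ; pick H1
  Q 22.13.239.146: descend 0001011 ; hops seen [∅] ; pick no-route
  Q 23.13.239.146: descend 00010111000011011110111110010010 ; hops seen [H3,H1] ; pick H1
  add 0.0.0.0/0 -> H3 at depth 0
  Q 40.206.51.12: descend 00 ; hops seen [H3] ; pick H3
  add 208.0.0.0/5 -> H2 at depth 5
  add 212.55.192.0/20 -> H0 at depth 20
  Q 208.0.0.6: descend 11010 ; hops seen [H3,H1,H2] ; pick H2
  add 212.55.192.0/20 -> H4 at depth 20
  Q 23.13.239.146: descend 00010111000011011110111110010010 ; hops seen [H3,H3,H1] ; pick H1
  Q 141.54.208.7: descend 10001101001101101101000 ; hops seen [H3,H1,H0] ; pick H0
  add 141.54.209.224/28 -> H2 at depth 28
  Q 208.0.0.18: descend 11010 ; hops seen [H3,H1,H2] ; pick H2
  add 0.0.0.0/2 -> H4 at depth 2
  add 212.55.192.0/19 -> H4 at depth 19
  add 141.54.128.0/17 -> H0 at depth 17
  del 208.0.0.0/5 (clear depth 5)
  add 212.55.193.208/28 -> H4 at depth 28
  add 141.48.0.0/12 -> H0 at depth 12
  Q 141.54.208.79: descend 10001101001101101101000 ; hops seen [H3,H1,H0,H0,H0] ; pick H0

== LOOKUPS ==
["H0","H4","H4","H1","no-route","H1","H3","H2","H1","H0","H2","H0"]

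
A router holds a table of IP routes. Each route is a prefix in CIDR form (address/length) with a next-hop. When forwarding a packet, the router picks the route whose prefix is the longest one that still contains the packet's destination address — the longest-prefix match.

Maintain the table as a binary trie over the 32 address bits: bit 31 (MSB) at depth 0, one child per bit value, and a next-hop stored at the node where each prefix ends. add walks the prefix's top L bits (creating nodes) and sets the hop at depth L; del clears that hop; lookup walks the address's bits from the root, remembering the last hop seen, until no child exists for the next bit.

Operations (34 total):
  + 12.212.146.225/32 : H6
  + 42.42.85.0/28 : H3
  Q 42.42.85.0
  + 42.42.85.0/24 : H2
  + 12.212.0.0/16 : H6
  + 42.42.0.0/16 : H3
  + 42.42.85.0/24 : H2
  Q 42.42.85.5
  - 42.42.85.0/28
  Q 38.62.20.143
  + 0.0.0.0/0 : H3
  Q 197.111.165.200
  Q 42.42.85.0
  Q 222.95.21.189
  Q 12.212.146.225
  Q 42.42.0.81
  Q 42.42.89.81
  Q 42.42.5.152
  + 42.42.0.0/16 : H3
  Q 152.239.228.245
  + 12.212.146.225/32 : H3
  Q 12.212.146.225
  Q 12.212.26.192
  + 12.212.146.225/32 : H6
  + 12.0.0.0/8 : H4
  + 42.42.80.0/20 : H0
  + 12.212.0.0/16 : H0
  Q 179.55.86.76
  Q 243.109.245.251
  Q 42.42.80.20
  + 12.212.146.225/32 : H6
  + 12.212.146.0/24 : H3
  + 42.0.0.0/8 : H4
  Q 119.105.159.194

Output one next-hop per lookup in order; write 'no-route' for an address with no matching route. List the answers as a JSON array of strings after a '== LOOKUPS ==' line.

Process each operation:
  add 12.212.146.225/32 -> H6 at depth 32
  add 42.42.85.0/28 -> H3 at depth 28
  lookup 42.42.85.0: bits 0010101000101010010101010000 walk d0:-→d1:-→d2:-→d3:-→d4:-→d5:-→d6:-→d7:-→d8:-→d9:-→d10:-→d11:-→d12:-→d13:-→d14:-→d15:-→d16:-→d17:-→d18:-→d19:-→d20:-→d21:-→d22:-→d23:-→d24:-→d25:-→d26:-→d27:-→d28:H3 -> H3
  add 42.42.85.0/24 -> H2 at depth 24
  add 12.212.0.0/16 -> H6 at depth 16
  add 42.42.0.0/16 -> H3 at depth 16
  add 42.42.85.0/24 -> H2 at depth 24
  lookup 42.42.85.5: bits 0010101000101010010101010000 walk d0:-→d1:-→d2:-→d3:-→d4:-→d5:-→d6:-→d7:-→d8:-→d9:-→d10:-→d11:-→d12:-→d13:-→d14:-→d15:-→d16:H3→d17:-→d18:-→d19:-→d20:-→d21:-→d22:-→d23:-→d24:H2→d25:-→d26:-→d27:-→d28:H3 -> H3
  del 42.42.85.0/28 (clear depth 28)
  lookup 38.62.20.143: bits 0010 walk d0:-→d1:-→d2:-→d3:-→d4:- -> no-route
  add 0.0.0.0/0 -> H3 at depth 0
  lookup 197.111.165.200: bits ε walk d0:H3 -> H3
  lookup 42.42.85.0: bits 0010101000101010010101010000 walk d0:H3→d1:-→d2:-→d3:-→d4:-→d5:-→d6:-→d7:-→d8:-→d9:-→d10:-→d11:-→d12:-→d13:-→d14:-→d15:-→d16:H3→d17:-→d18:-→d19:-→d20:-→d21:-→d22:-→d23:-→d24:H2→d25:-→d26:-→d27:-→d28:- -> H2
  lookup 222.95.21.189: bits ε walk d0:H3 -> H3
  lookup 12.212.146.225: bits 00001100110101001001001011100001 walk d0:H3→d1:-→d2:-→d3:-→d4:-→d5:-→d6:-→d7:-→d8:-→d9:-→d10:-→d11:-→d12:-→d13:-→d14:-→d15:-→d16:H6→d17:-→d18:-→d19:-→d20:-→d21:-→d22:-→d23:-→d24:-→d25:-→d26:-→d27:-→d28:-→d29:-→d30:-→d31:-→d32:H6 -> H6
  lookup 42.42.0.81: bits 00101010001010100 walk d0:H3→d1:-→d2:-→d3:-→d4:-→d5:-→d6:-→d7:-→d8:-→d9:-→d10:-→d11:-→d12:-→d13:-→d14:-→d15:-→d16:H3→d17:- -> H3
  lookup 42.42.89.81: bits 00101010001010100101 walk d0:H3→d1:-→d2:-→d3:-→d4:-→d5:-→d6:-→d7:-→d8:-→d9:-→d10:-→d11:-→d12:-→d13:-→d14:-→d15:-→d16:H3→d17:-→d18:-→d19:-→d20:- -> H3
  lookup 42.42.5.152: bits 00101010001010100 walk d0:H3→d1:-→d2:-→d3:-→d4:-→d5:-→d6:-→d7:-→d8:-→d9:-→d10:-→d11:-→d12:-→d13:-→d14:-→d15:-→d16:H3→d17:- -> H3
  add 42.42.0.0/16 -> H3 at depth 16
  lookup 152.239.228.245: bits ε walk d0:H3 -> H3
  add 12.212.146.225/32 -> H3 at depth 32
  lookup 12.212.146.225: bits 00001100110101001001001011100001 walk d0:H3→d1:-→d2:-→d3:-→d4:-→d5:-→d6:-→d7:-→d8:-→d9:-→d10:-→d11:-→d12:-→d13:-→d14:-→d15:-→d16:H6→d17:-→d18:-→d19:-→d20:-→d21:-→d22:-→d23:-→d24:-→d25:-→d26:-→d27:-→d28:-→d29:-→d30:-→d31:-→d32:H3 -> H3
  lookup 12.212.26.192: bits 0000110011010100 walk d0:H3→d1:-→d2:-→d3:-→d4:-→d5:-→d6:-→d7:-→d8:-→d9:-→d10:-→d11:-→d12:-→d13:-→d14:-→d15:-→d16:H6 -> H6
  add 12.212.146.225/32 -> H6 at depth 32
  add 12.0.0.0/8 -> H4 at depth 8
  add 42.42.80.0/20 -> H0 at depth 20
  add 12.212.0.0/16 -> H0 at depth 16
  lookup 179.55.86.76: bits ε walk d0:H3 -> H3
  lookup 243.109.245.251: bits ε walk d0:H3 -> H3
  lookup 42.42.80.20: bits 001010100010101001010 walk d0:H3→d1:-→d2:-→d3:-→d4:-→d5:-→d6:-→d7:-→d8:-→d9:-→d10:-→d11:-→d12:-→d13:-→d14:-→d15:-→d16:H3→d17:-→d18:-→d19:-→d20:H0→d21:- -> H0
  add 12.212.146.225/32 -> H6 at depth 32
  add 12.212.146.0/24 -> H3 at depth 24
  add 42.0.0.0/8 -> H4 at depth 8
  lookup 119.105.159.194: bits 0 walk d0:H3→d1:- -> H3

== LOOKUPS ==
["H3","H3","no-route","H3","H2","H3","H6","H3","H3","H3","H3","H3","H6","H3","H3","H0","H3"]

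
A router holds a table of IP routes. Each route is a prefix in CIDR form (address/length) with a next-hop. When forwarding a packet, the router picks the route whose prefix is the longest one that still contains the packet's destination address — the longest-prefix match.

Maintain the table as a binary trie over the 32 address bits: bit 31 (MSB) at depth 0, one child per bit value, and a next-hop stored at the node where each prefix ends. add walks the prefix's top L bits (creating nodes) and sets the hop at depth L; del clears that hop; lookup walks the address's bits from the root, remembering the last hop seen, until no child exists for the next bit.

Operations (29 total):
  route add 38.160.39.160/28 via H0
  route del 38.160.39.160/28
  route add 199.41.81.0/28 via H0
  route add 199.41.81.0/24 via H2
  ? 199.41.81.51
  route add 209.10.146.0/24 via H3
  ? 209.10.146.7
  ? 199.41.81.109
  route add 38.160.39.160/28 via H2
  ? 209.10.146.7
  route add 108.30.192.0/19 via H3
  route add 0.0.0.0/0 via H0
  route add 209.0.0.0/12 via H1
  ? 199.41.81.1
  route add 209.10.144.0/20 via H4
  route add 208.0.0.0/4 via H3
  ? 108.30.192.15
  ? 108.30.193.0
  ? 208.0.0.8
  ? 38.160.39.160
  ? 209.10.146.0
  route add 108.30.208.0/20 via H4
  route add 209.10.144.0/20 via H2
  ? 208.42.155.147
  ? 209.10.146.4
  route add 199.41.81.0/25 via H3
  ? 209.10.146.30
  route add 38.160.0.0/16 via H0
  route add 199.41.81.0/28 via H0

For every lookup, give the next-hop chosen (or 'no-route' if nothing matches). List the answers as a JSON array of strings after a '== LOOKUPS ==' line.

Trace:
  add 38.160.39.160/28 -> H0 at depth 28
  del 38.160.39.160/28 (clear depth 28)
  add 199.41.81.0/28 -> H0 at depth 28
  add 199.41.81.0/24 -> H2 at depth 24
  Q 199.41.81.51: descend 11000111001010010101000100 ; hops seen [H2] ; pick H2
  add 209.10.146.0/24 -> H3 at depth 24
  Q 209.10.146.7: descend 110100010000101010010010 ; hops seen [H3] ; pick H3
  Q 199.41.81.109: descend 1100011100101001010100010 ; hops seen [H2] ; pick H2
  add 38.160.39.160/28 -> H2 at depth 28
  Q 209.10.146.7: descend 110100010000101010010010 ; hops seen [H3] ; pick H3
  add 108.30.192.0/19 -> H3 at depth 19
  add 0.0.0.0/0 -> H0 at depth 0
  add 209.0.0.0/12 -> H1 at depth 12
  Q 199.41.81.1: descend 1100011100101001010100010000 ; hops seen [H0,H2,H0] ; pick H0
  add 209.10.144.0/20 -> H4 at depth 20
  add 208.0.0.0/4 -> H3 at depth 4
  Q 108.30.192.15: descend 0110110000011110110 ; hops seen [H0,H3] ; pick H3
  Q 108.30.193.0: descend 0110110000011110110 ; hops seen [H0,H3] ; pick H3
  Q 208.0.0.8: descend 1101000 ; hops seen [H0,H3] ; pick H3
  Q 38.160.39.160: descend 0010011010100000001001111010 ; hops seen [H0,H2] ; pick H2
  Q 209.10.146.0: descend 110100010000101010010010 ; hops seen [H0,H3,H1,H4,H3] ; pick H3
  add 108.30.208.0/20 -> H4 at depth 20
  add 209.10.144.0/20 -> H2 at depth 20
  Q 208.42.155.147: descend 1101000 ; hops seen [H0,H3] ; pick H3
  Q 209.10.146.4: descend 110100010000101010010010 ; hops seen [H0,H3,H1,H2,H3] ; pick H3
  add 199.41.81.0/25 -> H3 at depth 25
  Q 209.10.146.30: descend 110100010000101010010010 ; hops seen [H0,H3,H1,H2,H3] ; pick H3
  add 38.160.0.0/16 -> H0 at depth 16
  add 199.41.81.0/28 -> H0 at depth 28

== LOOKUPS ==
["H2","H3","H2","H3","H0","H3","H3","H3","H2","H3","H3","H3","H3"]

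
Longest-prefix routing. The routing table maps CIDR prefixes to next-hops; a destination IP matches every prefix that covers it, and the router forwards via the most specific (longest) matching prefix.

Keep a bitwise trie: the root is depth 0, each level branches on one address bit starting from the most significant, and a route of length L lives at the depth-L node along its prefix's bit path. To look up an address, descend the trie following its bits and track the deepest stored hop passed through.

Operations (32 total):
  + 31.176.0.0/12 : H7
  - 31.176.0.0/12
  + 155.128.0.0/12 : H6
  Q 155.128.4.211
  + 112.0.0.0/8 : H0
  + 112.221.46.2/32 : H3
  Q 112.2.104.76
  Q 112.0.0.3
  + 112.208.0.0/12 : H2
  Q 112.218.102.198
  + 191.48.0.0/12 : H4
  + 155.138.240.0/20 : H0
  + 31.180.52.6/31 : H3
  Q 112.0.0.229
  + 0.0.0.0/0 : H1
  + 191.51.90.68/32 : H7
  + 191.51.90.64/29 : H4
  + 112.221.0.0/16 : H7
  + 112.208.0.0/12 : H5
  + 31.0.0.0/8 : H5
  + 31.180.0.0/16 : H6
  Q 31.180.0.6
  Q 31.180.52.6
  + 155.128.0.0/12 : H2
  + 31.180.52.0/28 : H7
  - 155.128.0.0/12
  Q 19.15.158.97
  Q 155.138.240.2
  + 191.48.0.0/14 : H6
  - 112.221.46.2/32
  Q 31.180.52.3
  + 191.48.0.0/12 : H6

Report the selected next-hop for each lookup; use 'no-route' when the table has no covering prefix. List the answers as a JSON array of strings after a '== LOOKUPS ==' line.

Apply in order:
  add 31.176.0.0/12 -> H7 at depth 12
  - 31.176.0.0/12 clear@12
  add 155.128.0.0/12 -> H6 at depth 12
  ? 155.128.4.211  path d0:-→d1:-→d2:-→d3:-→d4:-→d5:-→d6:-→d7:-→d8:-→d9:-→d10:-→d11:-→d12:H6  best=H6
  add 112.0.0.0/8 -> H0 at depth 8
  add 112.221.46.2/32 -> H3 at depth 32
  ? 112.2.104.76  path d0:-→d1:-→d2:-→d3:-→d4:-→d5:-→d6:-→d7:-→d8:H0  best=H0
  ? 112.0.0.3  path d0:-→d1:-→d2:-→d3:-→d4:-→d5:-→d6:-→d7:-→d8:H0  best=H0
  add 112.208.0.0/12 -> H2 at depth 12
  ? 112.218.102.198  path d0:-→d1:-→d2:-→d3:-→d4:-→d5:-→d6:-→d7:-→d8:H0→d9:-→d10:-→d11:-→d12:H2→d13:-  best=H2
  add 191.48.0.0/12 -> H4 at depth 12
  add 155.138.240.0/20 -> H0 at depth 20
  add 31.180.52.6/31 -> H3 at depth 31
  ? 112.0.0.229  path d0:-→d1:-→d2:-→d3:-→d4:-→d5:-→d6:-→d7:-→d8:H0  best=H0
  add 0.0.0.0/0 -> H1 at depth 0
  add 191.51.90.68/32 -> H7 at depth 32
  add 191.51.90.64/29 -> H4 at depth 29
  add 112.221.0.0/16 -> H7 at depth 16
  add 112.208.0.0/12 -> H5 at depth 12
  add 31.0.0.0/8 -> H5 at depth 8
  add 31.180.0.0/16 -> H6 at depth 16
  ? 31.180.0.6  path d0:H1→d1:-→d2:-→d3:-→d4:-→d5:-→d6:-→d7:-→d8:H5→d9:-→d10:-→d11:-→d12:-→d13:-→d14:-→d15:-→d16:H6→d17:-→d18:-  best=H6
  ? 31.180.52.6  path d0:H1→d1:-→d2:-→d3:-→d4:-→d5:-→d6:-→d7:-→d8:H5→d9:-→d10:-→d11:-→d12:-→d13:-→d14:-→d15:-→d16:H6→d17:-→d18:-→d19:-→d20:-→d21:-→d22:-→d23:-→d24:-→d25:-→d26:-→d27:-→d28:-→d29:-→d30:-→d31:H3  best=H3
  add 155.128.0.0/12 -> H2 at depth 12
  add 31.180.52.0/28 -> H7 at depth 28
  - 155.128.0.0/12 clear@12
  ? 19.15.158.97  path d0:H1→d1:-→d2:-→d3:-→d4:-  best=H1
  ? 155.138.240.2  path d0:H1→d1:-→d2:-→d3:-→d4:-→d5:-→d6:-→d7:-→d8:-→d9:-→d10:-→d11:-→d12:-→d13:-→d14:-→d15:-→d16:-→d17:-→d18:-→d19:-→d20:H0  best=H0
  add 191.48.0.0/14 -> H6 at depth 14
  - 112.221.46.2/32 clear@32
  ? 31.180.52.3  path d0:H1→d1:-→d2:-→d3:-→d4:-→d5:-→d6:-→d7:-→d8:H5→d9:-→d10:-→d11:-→d12:-→d13:-→d14:-→d15:-→d16:H6→d17:-→d18:-→d19:-→d20:-→d21:-→d22:-→d23:-→d24:-→d25:-→d26:-→d27:-→d28:H7→d29:-  best=H7
  add 191.48.0.0/12 -> H6 at depth 12

== LOOKUPS ==
["H6","H0","H0","H2","H0","H6","H3","H1","H0","H7"]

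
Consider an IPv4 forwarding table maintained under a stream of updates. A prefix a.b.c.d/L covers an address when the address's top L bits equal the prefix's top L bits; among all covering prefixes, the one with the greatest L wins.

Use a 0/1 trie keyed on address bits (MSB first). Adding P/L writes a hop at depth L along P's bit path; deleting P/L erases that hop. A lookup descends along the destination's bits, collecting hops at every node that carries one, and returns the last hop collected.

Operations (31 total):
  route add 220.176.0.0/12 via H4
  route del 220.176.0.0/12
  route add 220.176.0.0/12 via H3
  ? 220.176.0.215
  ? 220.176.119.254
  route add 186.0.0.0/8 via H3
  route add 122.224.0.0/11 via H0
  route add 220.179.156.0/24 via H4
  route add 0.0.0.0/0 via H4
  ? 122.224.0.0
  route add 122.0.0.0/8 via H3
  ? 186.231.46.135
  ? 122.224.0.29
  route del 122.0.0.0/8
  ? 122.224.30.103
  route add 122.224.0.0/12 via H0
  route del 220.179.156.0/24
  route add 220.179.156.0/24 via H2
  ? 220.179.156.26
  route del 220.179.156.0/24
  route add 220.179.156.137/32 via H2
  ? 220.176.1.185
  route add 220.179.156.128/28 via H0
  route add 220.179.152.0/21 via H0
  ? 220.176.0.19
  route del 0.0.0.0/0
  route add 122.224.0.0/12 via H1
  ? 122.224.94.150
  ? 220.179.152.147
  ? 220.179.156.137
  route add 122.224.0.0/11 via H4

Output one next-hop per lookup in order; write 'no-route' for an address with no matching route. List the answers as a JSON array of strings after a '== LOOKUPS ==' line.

Process each operation:
  + 220.176.0.0/12 (H4) depth=12
  - 220.176.0.0/12 clear@12
  + 220.176.0.0/12 (H3) depth=12
  Q 220.176.0.215: descend 110111001011 ; hops seen [H3] ; pick H3
  Q 220.176.119.254: descend 110111001011 ; hops seen [H3] ; pick H3
  + 186.0.0.0/8 (H3) depth=8
  + 122.224.0.0/11 (H0) depth=11
  + 220.179.156.0/24 (H4) depth=24
  + 0.0.0.0/0 (H4) depth=0
  Q 122.224.0.0: descend 01111010111 ; hops seen [H4,H0] ; pick H0
  + 122.0.0.0/8 (H3) depth=8
  Q 186.231.46.135: descend 10111010 ; hops seen [H4,H3] ; pick H3
  Q 122.224.0.29: descend 01111010111 ; hops seen [H4,H3,H0] ; pick H0
  - 122.0.0.0/8 clear@8
  Q 122.224.30.103: descend 01111010111 ; hops seen [H4,H0] ; pick H0
  + 122.224.0.0/12 (H0) depth=12
  - 220.179.156.0/24 clear@24
  + 220.179.156.0/24 (H2) depth=24
  Q 220.179.156.26: descend 110111001011001110011100 ; hops seen [H4,H3,H2] ; pick H2
  - 220.179.156.0/24 clear@24
  + 220.179.156.137/32 (H2) depth=32
  Q 220.176.1.185: descend 11011100101100 ; hops seen [H4,H3] ; pick H3
  + 220.179.156.128/28 (H0) depth=28
  + 220.179.152.0/21 (H0) depth=21
  Q 220.176.0.19: descend 11011100101100 ; hops seen [H4,H3] ; pick H3
  - 0.0.0.0/0 clear@0
  + 122.224.0.0/12 (H1) depth=12
  Q 122.224.94.150: descend 011110101110 ; hops seen [H0,H1] ; pick H1
  Q 220.179.152.147: descend 110111001011001110011 ; hops seen [H3,H0] ; pick H0
  Q 220.179.156.137: descend 11011100101100111001110010001001 ; hops seen [H3,H0,H0,H2] ; pick H2
  + 122.224.0.0/11 (H4) depth=11

== LOOKUPS ==
["H3","H3","H0","H3","H0","H0","H2","H3","H3","H1","H0","H2"]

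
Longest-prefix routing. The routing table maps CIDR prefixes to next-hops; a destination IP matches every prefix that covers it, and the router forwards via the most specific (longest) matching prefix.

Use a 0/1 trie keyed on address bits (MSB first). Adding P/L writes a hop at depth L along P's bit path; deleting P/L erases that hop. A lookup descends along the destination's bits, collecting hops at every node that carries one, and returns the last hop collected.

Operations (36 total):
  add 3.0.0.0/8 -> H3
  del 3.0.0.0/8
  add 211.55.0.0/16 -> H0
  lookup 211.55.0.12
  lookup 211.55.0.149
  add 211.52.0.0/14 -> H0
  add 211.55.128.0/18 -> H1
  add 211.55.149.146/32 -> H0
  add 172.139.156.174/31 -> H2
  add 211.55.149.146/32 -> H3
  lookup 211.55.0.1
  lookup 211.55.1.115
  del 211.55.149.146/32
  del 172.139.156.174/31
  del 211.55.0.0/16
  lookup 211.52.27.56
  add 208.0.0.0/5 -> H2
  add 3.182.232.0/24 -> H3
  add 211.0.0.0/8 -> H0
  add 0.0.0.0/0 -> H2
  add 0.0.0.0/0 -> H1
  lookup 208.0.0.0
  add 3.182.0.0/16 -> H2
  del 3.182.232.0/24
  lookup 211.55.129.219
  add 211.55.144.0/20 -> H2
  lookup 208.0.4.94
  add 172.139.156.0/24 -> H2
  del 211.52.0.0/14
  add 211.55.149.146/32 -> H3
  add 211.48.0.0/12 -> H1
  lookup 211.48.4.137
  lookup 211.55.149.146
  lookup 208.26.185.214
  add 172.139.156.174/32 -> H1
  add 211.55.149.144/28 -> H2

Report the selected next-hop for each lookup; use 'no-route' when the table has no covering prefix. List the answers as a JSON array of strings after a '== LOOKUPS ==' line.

Apply in order:
  + 3.0.0.0/8 (H3) depth=8
  - 3.0.0.0/8 clear@8
  + 211.55.0.0/16 (H0) depth=16
  lookup 211.55.0.12: bits 1101001100110111 walk d0:-→d1:-→d2:-→d3:-→d4:-→d5:-→d6:-→d7:-→d8:-→d9:-→d10:-→d11:-→d12:-→d13:-→d14:-→d15:-→d16:H0 -> H0
  lookup 211.55.0.149: bits 1101001100110111 walk d0:-→d1:-→d2:-→d3:-→d4:-→d5:-→d6:-→d7:-→d8:-→d9:-→d10:-→d11:-→d12:-→d13:-→d14:-→d15:-→d16:H0 -> H0
  + 211.52.0.0/14 (H0) depth=14
  + 211.55.128.0/18 (H1) depth=18
  + 211.55.149.146/32 (H0) depth=32
  + 172.139.156.174/31 (H2) depth=31
  + 211.55.149.146/32 (H3) depth=32
  lookup 211.55.0.1: bits 1101001100110111 walk d0:-→d1:-→d2:-→d3:-→d4:-→d5:-→d6:-→d7:-→d8:-→d9:-→d10:-→d11:-→d12:-→d13:-→d14:H0→d15:-→d16:H0 -> H0
  lookup 211.55.1.115: bits 1101001100110111 walk d0:-→d1:-→d2:-→d3:-→d4:-→d5:-→d6:-→d7:-→d8:-→d9:-→d10:-→d11:-→d12:-→d13:-→d14:H0→d15:-→d16:H0 -> H0
  - 211.55.149.146/32 clear@32
  - 172.139.156.174/31 clear@31
  - 211.55.0.0/16 clear@16
  lookup 211.52.27.56: bits 11010011001101 walk d0:-→d1:-→d2:-→d3:-→d4:-→d5:-→d6:-→d7:-→d8:-→d9:-→d10:-→d11:-→d12:-→d13:-→d14:H0 -> H0
  + 208.0.0.0/5 (H2) depth=5
  + 3.182.232.0/24 (H3) depth=24
  + 211.0.0.0/8 (H0) depth=8
  + 0.0.0.0/0 (H2) depth=0
  + 0.0.0.0/0 (H1) depth=0
  lookup 208.0.0.0: bits 110100 walk d0:H1→d1:-→d2:-→d3:-→d4:-→d5:H2→d6:- -> H2
  + 3.182.0.0/16 (H2) depth=16
  - 3.182.232.0/24 clear@24
  lookup 211.55.129.219: bits 1101001100110111100 walk d0:H1→d1:-→d2:-→d3:-→d4:-→d5:H2→d6:-→d7:-→d8:H0→d9:-→d10:-→d11:-→d12:-→d13:-→d14:H0→d15:-→d16:-→d17:-→d18:H1→d19:- -> H1
  + 211.55.144.0/20 (H2) depth=20
  lookup 208.0.4.94: bits 110100 walk d0:H1→d1:-→d2:-→d3:-→d4:-→d5:H2→d6:- -> H2
  + 172.139.156.0/24 (H2) depth=24
  - 211.52.0.0/14 clear@14
  + 211.55.149.146/32 (H3) depth=32
  + 211.48.0.0/12 (H1) depth=12
  lookup 211.48.4.137: bits 1101001100110 walk d0:H1→d1:-→d2:-→d3:-→d4:-→d5:H2→d6:-→d7:-→d8:H0→d9:-→d10:-→d11:-→d12:H1→d13:- -> H1
  lookup 211.55.149.146: bits 11010011001101111001010110010010 walk d0:H1→d1:-→d2:-→d3:-→d4:-→d5:H2→d6:-→d7:-→d8:H0→d9:-→d10:-→d11:-→d12:H1→d13:-→d14:-→d15:-→d16:-→d17:-→d18:H1→d19:-→d20:H2→d21:-→d22:-→d23:-→d24:-→d25:-→d26:-→d27:-→d28:-→d29:-→d30:-→d31:-→d32:H3 -> H3
  lookup 208.26.185.214: bits 110100 walk d0:H1→d1:-→d2:-→d3:-→d4:-→d5:H2→d6:- -> H2
  + 172.139.156.174/32 (H1) depth=32
  + 211.55.149.144/28 (H2) depth=28

== LOOKUPS ==
["H0","H0","H0","H0","H0","H2","H1","H2","H1","H3","H2"]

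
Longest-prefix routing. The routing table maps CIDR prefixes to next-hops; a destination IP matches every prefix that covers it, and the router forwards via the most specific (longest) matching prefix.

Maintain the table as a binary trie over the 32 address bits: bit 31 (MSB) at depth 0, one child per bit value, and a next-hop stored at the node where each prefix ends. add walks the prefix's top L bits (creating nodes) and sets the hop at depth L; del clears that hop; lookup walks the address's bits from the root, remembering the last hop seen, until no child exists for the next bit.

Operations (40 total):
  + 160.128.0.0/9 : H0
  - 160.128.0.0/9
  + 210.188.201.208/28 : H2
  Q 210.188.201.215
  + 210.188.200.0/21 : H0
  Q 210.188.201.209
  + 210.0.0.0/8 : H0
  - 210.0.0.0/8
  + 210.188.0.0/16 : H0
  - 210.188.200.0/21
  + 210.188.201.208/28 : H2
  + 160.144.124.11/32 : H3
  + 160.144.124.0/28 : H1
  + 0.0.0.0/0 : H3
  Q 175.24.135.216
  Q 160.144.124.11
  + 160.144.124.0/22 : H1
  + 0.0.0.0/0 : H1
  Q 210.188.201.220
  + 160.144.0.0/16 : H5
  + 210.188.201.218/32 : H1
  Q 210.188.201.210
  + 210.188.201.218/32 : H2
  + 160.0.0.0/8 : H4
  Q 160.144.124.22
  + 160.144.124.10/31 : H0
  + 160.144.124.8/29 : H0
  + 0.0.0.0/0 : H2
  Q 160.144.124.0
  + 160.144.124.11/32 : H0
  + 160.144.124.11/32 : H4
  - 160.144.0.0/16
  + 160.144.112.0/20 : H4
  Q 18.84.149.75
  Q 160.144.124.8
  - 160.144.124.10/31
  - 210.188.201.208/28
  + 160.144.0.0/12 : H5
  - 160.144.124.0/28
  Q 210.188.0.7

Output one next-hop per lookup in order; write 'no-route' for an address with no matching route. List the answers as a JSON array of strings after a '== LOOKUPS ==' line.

Process each operation:
  add 160.128.0.0/9 -> H0 at depth 9
  - 160.128.0.0/9 clear@9
  add 210.188.201.208/28 -> H2 at depth 28
  Q 210.188.201.215: descend 1101001010111100110010011101 ; hops seen [H2] ; pick H2
  add 210.188.200.0/21 -> H0 at depth 21
  Q 210.188.201.209: descend 1101001010111100110010011101 ; hops seen [H0,H2] ; pick H2
  add 210.0.0.0/8 -> H0 at depth 8
  - 210.0.0.0/8 clear@8
  add 210.188.0.0/16 -> H0 at depth 16
  - 210.188.200.0/21 clear@21
  add 210.188.201.208/28 -> H2 at depth 28
  add 160.144.124.11/32 -> H3 at depth 32
  add 160.144.124.0/28 -> H1 at depth 28
  add 0.0.0.0/0 -> H3 at depth 0
  Q 175.24.135.216: descend 1010 ; hops seen [H3] ; pick H3
  Q 160.144.124.11: descend 10100000100100000111110000001011 ; hops seen [H3,H1,H3] ; pick H3
  add 160.144.124.0/22 -> H1 at depth 22
  add 0.0.0.0/0 -> H1 at depth 0
  Q 210.188.201.220: descend 1101001010111100110010011101 ; hops seen [H1,H0,H2] ; pick H2
  add 160.144.0.0/16 -> H5 at depth 16
  add 210.188.201.218/32 -> H1 at depth 32
  Q 210.188.201.210: descend 1101001010111100110010011101 ; hops seen [H1,H0,H2] ; pick H2
  add 210.188.201.218/32 -> H2 at depth 32
  add 160.0.0.0/8 -> H4 at depth 8
  Q 160.144.124.22: descend 101000001001000001111100000 ; hops seen [H1,H4,H5,H1] ; pick H1
  add 160.144.124.10/31 -> H0 at depth 31
  add 160.144.124.8/29 -> H0 at depth 29
  add 0.0.0.0/0 -> H2 at depth 0
  Q 160.144.124.0: descend 1010000010010000011111000000 ; hops seen [H2,H4,H5,H1,H1] ; pick H1
  add 160.144.124.11/32 -> H0 at depth 32
  add 160.144.124.11/32 -> H4 at depth 32
  - 160.144.0.0/16 clear@16
  add 160.144.112.0/20 -> H4 at depth 20
  Q 18.84.149.75: descend ε ; hops seen [H2] ; pick H2
  Q 160.144.124.8: descend 101000001001000001111100000010 ; hops seen [H2,H4,H4,H1,H1,H0] ; pick H0
  - 160.144.124.10/31 clear@31
  - 210.188.201.208/28 clear@28
  add 160.144.0.0/12 -> H5 at depth 12
  - 160.144.124.0/28 clear@28
  Q 210.188.0.7: descend 1101001010111100 ; hops seen [H2,H0] ; pick H0

== LOOKUPS ==
["H2","H2","H3","H3","H2","H2","H1","H1","H2","H0","H0"]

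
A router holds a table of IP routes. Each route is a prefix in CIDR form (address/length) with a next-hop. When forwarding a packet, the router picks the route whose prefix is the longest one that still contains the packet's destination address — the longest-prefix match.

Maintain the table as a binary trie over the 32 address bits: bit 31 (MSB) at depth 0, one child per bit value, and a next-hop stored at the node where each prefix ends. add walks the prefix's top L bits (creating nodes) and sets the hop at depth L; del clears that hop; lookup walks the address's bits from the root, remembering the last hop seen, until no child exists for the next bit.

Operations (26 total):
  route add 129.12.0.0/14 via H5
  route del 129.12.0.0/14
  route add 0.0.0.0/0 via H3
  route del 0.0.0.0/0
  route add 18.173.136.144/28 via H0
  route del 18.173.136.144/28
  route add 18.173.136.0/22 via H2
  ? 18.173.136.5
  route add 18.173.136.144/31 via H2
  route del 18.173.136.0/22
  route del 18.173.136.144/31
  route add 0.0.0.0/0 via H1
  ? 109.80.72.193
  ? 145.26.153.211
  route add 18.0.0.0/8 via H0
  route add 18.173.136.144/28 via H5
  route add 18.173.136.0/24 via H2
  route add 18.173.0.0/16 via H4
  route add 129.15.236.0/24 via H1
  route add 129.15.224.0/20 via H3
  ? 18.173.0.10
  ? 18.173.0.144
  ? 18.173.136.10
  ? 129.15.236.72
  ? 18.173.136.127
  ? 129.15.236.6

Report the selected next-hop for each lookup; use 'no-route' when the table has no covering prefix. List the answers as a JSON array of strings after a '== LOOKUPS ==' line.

Process each operation:
  add 129.12.0.0/14 -> H5 at depth 14
  del 129.12.0.0/14 (clear depth 14)
  add 0.0.0.0/0 -> H3 at depth 0
  del 0.0.0.0/0 (clear depth 0)
  add 18.173.136.144/28 -> H0 at depth 28
  del 18.173.136.144/28 (clear depth 28)
  add 18.173.136.0/22 -> H2 at depth 22
  ? 18.173.136.5  path d0:-→d1:-→d2:-→d3:-→d4:-→d5:-→d6:-→d7:-→d8:-→d9:-→d10:-→d11:-→d12:-→d13:-→d14:-→d15:-→d16:-→d17:-→d18:-→d19:-→d20:-→d21:-→d22:H2→d23:-→d24:-  best=H2
  add 18.173.136.144/31 -> H2 at depth 31
  del 18.173.136.0/22 (clear depth 22)
  del 18.173.136.144/31 (clear depth 31)
  add 0.0.0.0/0 -> H1 at depth 0
  ? 109.80.72.193  path d0:H1→d1:-  best=H1
  ? 145.26.153.211  path d0:H1→d1:-→d2:-→d3:-  best=H1
  add 18.0.0.0/8 -> H0 at depth 8
  add 18.173.136.144/28 -> H5 at depth 28
  add 18.173.136.0/24 -> H2 at depth 24
  add 18.173.0.0/16 -> H4 at depth 16
  add 129.15.236.0/24 -> H1 at depth 24
  add 129.15.224.0/20 -> H3 at depth 20
  ? 18.173.0.10  path d0:H1→d1:-→d2:-→d3:-→d4:-→d5:-→d6:-→d7:-→d8:H0→d9:-→d10:-→d11:-→d12:-→d13:-→d14:-→d15:-→d16:H4  best=H4
  ? 18.173.0.144  path d0:H1→d1:-→d2:-→d3:-→d4:-→d5:-→d6:-→d7:-→d8:H0→d9:-→d10:-→d11:-→d12:-→d13:-→d14:-→d15:-→d16:H4  best=H4
  ? 18.173.136.10  path d0:H1→d1:-→d2:-→d3:-→d4:-→d5:-→d6:-→d7:-→d8:H0→d9:-→d10:-→d11:-→d12:-→d13:-→d14:-→d15:-→d16:H4→d17:-→d18:-→d19:-→d20:-→d21:-→d22:-→d23:-→d24:H2  best=H2
  ? 129.15.236.72  path d0:H1→d1:-→d2:-→d3:-→d4:-→d5:-→d6:-→d7:-→d8:-→d9:-→d10:-→d11:-→d12:-→d13:-→d14:-→d15:-→d16:-→d17:-→d18:-→d19:-→d20:H3→d21:-→d22:-→d23:-→d24:H1  best=H1
  ? 18.173.136.127  path d0:H1→d1:-→d2:-→d3:-→d4:-→d5:-→d6:-→d7:-→d8:H0→d9:-→d10:-→d11:-→d12:-→d13:-→d14:-→d15:-→d16:H4→d17:-→d18:-→d19:-→d20:-→d21:-→d22:-→d23:-→d24:H2  best=H2
  ? 129.15.236.6  path d0:H1→d1:-→d2:-→d3:-→d4:-→d5:-→d6:-→d7:-→d8:-→d9:-→d10:-→d11:-→d12:-→d13:-→d14:-→d15:-→d16:-→d17:-→d18:-→d19:-→d20:H3→d21:-→d22:-→d23:-→d24:H1  best=H1

== LOOKUPS ==
["H2","H1","H1","H4","H4","H2","H1","H2","H1"]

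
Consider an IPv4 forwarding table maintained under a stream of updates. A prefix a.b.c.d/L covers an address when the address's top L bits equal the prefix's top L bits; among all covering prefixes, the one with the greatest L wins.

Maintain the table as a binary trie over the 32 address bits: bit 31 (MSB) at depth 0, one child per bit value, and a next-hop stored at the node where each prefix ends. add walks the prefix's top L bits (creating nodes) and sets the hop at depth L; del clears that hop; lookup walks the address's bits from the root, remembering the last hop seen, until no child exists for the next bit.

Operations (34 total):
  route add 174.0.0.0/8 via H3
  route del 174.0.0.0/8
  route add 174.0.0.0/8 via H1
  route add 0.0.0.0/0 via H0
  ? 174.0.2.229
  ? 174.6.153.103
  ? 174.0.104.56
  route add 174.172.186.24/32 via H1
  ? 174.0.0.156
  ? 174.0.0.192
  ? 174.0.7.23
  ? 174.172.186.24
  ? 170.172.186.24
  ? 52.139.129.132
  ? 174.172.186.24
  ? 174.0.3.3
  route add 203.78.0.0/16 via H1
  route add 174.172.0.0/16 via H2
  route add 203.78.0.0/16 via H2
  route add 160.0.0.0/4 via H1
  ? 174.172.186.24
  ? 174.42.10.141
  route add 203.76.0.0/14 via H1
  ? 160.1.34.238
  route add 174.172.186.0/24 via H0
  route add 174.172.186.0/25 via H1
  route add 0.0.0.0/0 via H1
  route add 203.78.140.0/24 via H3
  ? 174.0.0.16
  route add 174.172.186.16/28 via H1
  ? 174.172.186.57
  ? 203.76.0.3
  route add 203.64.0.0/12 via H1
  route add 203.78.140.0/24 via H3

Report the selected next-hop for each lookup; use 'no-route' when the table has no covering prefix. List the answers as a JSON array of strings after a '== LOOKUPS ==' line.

Apply in order:
  + 174.0.0.0/8 (H3) depth=8
  del 174.0.0.0/8 (clear depth 8)
  + 174.0.0.0/8 (H1) depth=8
  + 0.0.0.0/0 (H0) depth=0
  lookup 174.0.2.229: bits 10101110 walk d0:H0→d1:-→d2:-→d3:-→d4:-→d5:-→d6:-→d7:-→d8:H1 -> H1
  lookup 174.6.153.103: bits 10101110 walk d0:H0→d1:-→d2:-→d3:-→d4:-→d5:-→d6:-→d7:-→d8:H1 -> H1
  lookup 174.0.104.56: bits 10101110 walk d0:H0→d1:-→d2:-→d3:-→d4:-→d5:-→d6:-→d7:-→d8:H1 -> H1
  + 174.172.186.24/32 (H1) depth=32
  lookup 174.0.0.156: bits 10101110 walk d0:H0→d1:-→d2:-→d3:-→d4:-→d5:-→d6:-→d7:-→d8:H1 -> H1
  lookup 174.0.0.192: bits 10101110 walk d0:H0→d1:-→d2:-→d3:-→d4:-→d5:-→d6:-→d7:-→d8:H1 -> H1
  lookup 174.0.7.23: bits 10101110 walk d0:H0→d1:-→d2:-→d3:-→d4:-→d5:-→d6:-→d7:-→d8:H1 -> H1
  lookup 174.172.186.24: bits 10101110101011001011101000011000 walk d0:H0→d1:-→d2:-→d3:-→d4:-→d5:-→d6:-→d7:-→d8:H1→d9:-→d10:-→d11:-→d12:-→d13:-→d14:-→d15:-→d16:-→d17:-→d18:-→d19:-→d20:-→d21:-→d22:-→d23:-→d24:-→d25:-→d26:-→d27:-→d28:-→d29:-→d30:-→d31:-→d32:H1 -> H1
  lookup 170.172.186.24: bits 10101 walk d0:H0→d1:-→d2:-→d3:-→d4:-→d5:- -> H0
  lookup 52.139.129.132: bits ε walk d0:H0 -> H0
  lookup 174.172.186.24: bits 10101110101011001011101000011000 walk d0:H0→d1:-→d2:-→d3:-→d4:-→d5:-→d6:-→d7:-→d8:H1→d9:-→d10:-→d11:-→d12:-→d13:-→d14:-→d15:-→d16:-→d17:-→d18:-→d19:-→d20:-→d21:-→d22:-→d23:-→d24:-→d25:-→d26:-→d27:-→d28:-→d29:-→d30:-→d31:-→d32:H1 -> H1
  lookup 174.0.3.3: bits 10101110 walk d0:H0→d1:-→d2:-→d3:-→d4:-→d5:-→d6:-→d7:-→d8:H1 -> H1
  + 203.78.0.0/16 (H1) depth=16
  + 174.172.0.0/16 (H2) depth=16
  + 203.78.0.0/16 (H2) depth=16
  + 160.0.0.0/4 (H1) depth=4
  lookup 174.172.186.24: bits 10101110101011001011101000011000 walk d0:H0→d1:-→d2:-→d3:-→d4:H1→d5:-→d6:-→d7:-→d8:H1→d9:-→d10:-→d11:-→d12:-→d13:-→d14:-→d15:-→d16:H2→d17:-→d18:-→d19:-→d20:-→d21:-→d22:-→d23:-→d24:-→d25:-→d26:-→d27:-→d28:-→d29:-→d30:-→d31:-→d32:H1 -> H1
  lookup 174.42.10.141: bits 10101110 walk d0:H0→d1:-→d2:-→d3:-→d4:H1→d5:-→d6:-→d7:-→d8:H1 -> H1
  + 203.76.0.0/14 (H1) depth=14
  lookup 160.1.34.238: bits 1010 walk d0:H0→d1:-→d2:-→d3:-→d4:H1 -> H1
  + 174.172.186.0/24 (H0) depth=24
  + 174.172.186.0/25 (H1) depth=25
  + 0.0.0.0/0 (H1) depth=0
  + 203.78.140.0/24 (H3) depth=24
  lookup 174.0.0.16: bits 10101110 walk d0:H1→d1:-→d2:-→d3:-→d4:H1→d5:-→d6:-→d7:-→d8:H1 -> H1
  + 174.172.186.16/28 (H1) depth=28
  lookup 174.172.186.57: bits 10101110101011001011101000 walk d0:H1→d1:-→d2:-→d3:-→d4:H1→d5:-→d6:-→d7:-→d8:H1→d9:-→d10:-→d11:-→d12:-→d13:-→d14:-→d15:-→d16:H2→d17:-→d18:-→d19:-→d20:-→d21:-→d22:-→d23:-→d24:H0→d25:H1→d26:- -> H1
  lookup 203.76.0.3: bits 11001011010011 walk d0:H1→d1:-→d2:-→d3:-→d4:-→d5:-→d6:-→d7:-→d8:-→d9:-→d10:-→d11:-→d12:-→d13:-→d14:H1 -> H1
  + 203.64.0.0/12 (H1) depth=12
  + 203.78.140.0/24 (H3) depth=24

== LOOKUPS ==
["H1","H1","H1","H1","H1","H1","H1","H0","H0","H1","H1","H1","H1","H1","H1","H1","H1"]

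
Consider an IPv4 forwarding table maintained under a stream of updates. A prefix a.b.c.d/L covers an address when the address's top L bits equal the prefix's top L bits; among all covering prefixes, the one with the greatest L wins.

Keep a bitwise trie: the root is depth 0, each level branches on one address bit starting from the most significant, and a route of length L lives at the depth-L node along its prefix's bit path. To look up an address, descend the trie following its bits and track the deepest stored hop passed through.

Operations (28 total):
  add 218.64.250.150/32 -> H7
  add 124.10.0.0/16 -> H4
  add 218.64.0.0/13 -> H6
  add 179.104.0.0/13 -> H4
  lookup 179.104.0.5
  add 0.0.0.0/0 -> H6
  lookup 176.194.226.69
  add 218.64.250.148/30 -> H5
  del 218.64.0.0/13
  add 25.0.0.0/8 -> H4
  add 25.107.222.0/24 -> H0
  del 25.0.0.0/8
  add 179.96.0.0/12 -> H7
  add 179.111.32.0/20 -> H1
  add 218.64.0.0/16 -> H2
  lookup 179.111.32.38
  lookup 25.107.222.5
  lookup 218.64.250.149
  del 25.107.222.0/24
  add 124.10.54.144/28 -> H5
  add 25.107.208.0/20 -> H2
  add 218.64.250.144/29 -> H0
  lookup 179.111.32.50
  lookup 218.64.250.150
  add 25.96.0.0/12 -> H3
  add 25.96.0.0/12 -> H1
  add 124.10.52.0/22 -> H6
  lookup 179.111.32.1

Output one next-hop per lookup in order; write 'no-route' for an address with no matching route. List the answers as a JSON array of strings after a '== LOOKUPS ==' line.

Trace:
  + 218.64.250.150/32 (H7) depth=32
  + 124.10.0.0/16 (H4) depth=16
  + 218.64.0.0/13 (H6) depth=13
  + 179.104.0.0/13 (H4) depth=13
  lookup 179.104.0.5: bits 1011001101101 walk d0:-→d1:-→d2:-→d3:-→d4:-→d5:-→d6:-→d7:-→d8:-→d9:-→d10:-→d11:-→d12:-→d13:H4 -> H4
  + 0.0.0.0/0 (H6) depth=0
  lookup 176.194.226.69: bits 101100 walk d0:H6→d1:-→d2:-→d3:-→d4:-→d5:-→d6:- -> H6
  + 218.64.250.148/30 (H5) depth=30
  del 218.64.0.0/13 (clear depth 13)
  + 25.0.0.0/8 (H4) depth=8
  + 25.107.222.0/24 (H0) depth=24
  del 25.0.0.0/8 (clear depth 8)
  + 179.96.0.0/12 (H7) depth=12
  + 179.111.32.0/20 (H1) depth=20
  + 218.64.0.0/16 (H2) depth=16
  lookup 179.111.32.38: bits 10110011011011110010 walk d0:H6→d1:-→d2:-→d3:-→d4:-→d5:-→d6:-→d7:-→d8:-→d9:-→d10:-→d11:-→d12:H7→d13:H4→d14:-→d15:-→d16:-→d17:-→d18:-→d19:-→d20:H1 -> H1
  lookup 25.107.222.5: bits 000110010110101111011110 walk d0:H6→d1:-→d2:-→d3:-→d4:-→d5:-→d6:-→d7:-→d8:-→d9:-→d10:-→d11:-→d12:-→d13:-→d14:-→d15:-→d16:-→d17:-→d18:-→d19:-→d20:-→d21:-→d22:-→d23:-→d24:H0 -> H0
  lookup 218.64.250.149: bits 110110100100000011111010100101 walk d0:H6→d1:-→d2:-→d3:-→d4:-→d5:-→d6:-→d7:-→d8:-→d9:-→d10:-→d11:-→d12:-→d13:-→d14:-→d15:-→d16:H2→d17:-→d18:-→d19:-→d20:-→d21:-→d22:-→d23:-→d24:-→d25:-→d26:-→d27:-→d28:-→d29:-→d30:H5 -> H5
  del 25.107.222.0/24 (clear depth 24)
  + 124.10.54.144/28 (H5) depth=28
  + 25.107.208.0/20 (H2) depth=20
  + 218.64.250.144/29 (H0) depth=29
  lookup 179.111.32.50: bits 10110011011011110010 walk d0:H6→d1:-→d2:-→d3:-→d4:-→d5:-→d6:-→d7:-→d8:-→d9:-→d10:-→d11:-→d12:H7→d13:H4→d14:-→d15:-→d16:-→d17:-→d18:-→d19:-→d20:H1 -> H1
  lookup 218.64.250.150: bits 11011010010000001111101010010110 walk d0:H6→d1:-→d2:-→d3:-→d4:-→d5:-→d6:-→d7:-→d8:-→d9:-→d10:-→d11:-→d12:-→d13:-→d14:-→d15:-→d16:H2→d17:-→d18:-→d19:-→d20:-→d21:-→d22:-→d23:-→d24:-→d25:-→d26:-→d27:-→d28:-→d29:H0→d30:H5→d31:-→d32:H7 -> H7
  + 25.96.0.0/12 (H3) depth=12
  + 25.96.0.0/12 (H1) depth=12
  + 124.10.52.0/22 (H6) depth=22
  lookup 179.111.32.1: bits 10110011011011110010 walk d0:H6→d1:-→d2:-→d3:-→d4:-→d5:-→d6:-→d7:-→d8:-→d9:-→d10:-→d11:-→d12:H7→d13:H4→d14:-→d15:-→d16:-→d17:-→d18:-→d19:-→d20:H1 -> H1

== LOOKUPS ==
["H4","H6","H1","H0","H5","H1","H7","H1"]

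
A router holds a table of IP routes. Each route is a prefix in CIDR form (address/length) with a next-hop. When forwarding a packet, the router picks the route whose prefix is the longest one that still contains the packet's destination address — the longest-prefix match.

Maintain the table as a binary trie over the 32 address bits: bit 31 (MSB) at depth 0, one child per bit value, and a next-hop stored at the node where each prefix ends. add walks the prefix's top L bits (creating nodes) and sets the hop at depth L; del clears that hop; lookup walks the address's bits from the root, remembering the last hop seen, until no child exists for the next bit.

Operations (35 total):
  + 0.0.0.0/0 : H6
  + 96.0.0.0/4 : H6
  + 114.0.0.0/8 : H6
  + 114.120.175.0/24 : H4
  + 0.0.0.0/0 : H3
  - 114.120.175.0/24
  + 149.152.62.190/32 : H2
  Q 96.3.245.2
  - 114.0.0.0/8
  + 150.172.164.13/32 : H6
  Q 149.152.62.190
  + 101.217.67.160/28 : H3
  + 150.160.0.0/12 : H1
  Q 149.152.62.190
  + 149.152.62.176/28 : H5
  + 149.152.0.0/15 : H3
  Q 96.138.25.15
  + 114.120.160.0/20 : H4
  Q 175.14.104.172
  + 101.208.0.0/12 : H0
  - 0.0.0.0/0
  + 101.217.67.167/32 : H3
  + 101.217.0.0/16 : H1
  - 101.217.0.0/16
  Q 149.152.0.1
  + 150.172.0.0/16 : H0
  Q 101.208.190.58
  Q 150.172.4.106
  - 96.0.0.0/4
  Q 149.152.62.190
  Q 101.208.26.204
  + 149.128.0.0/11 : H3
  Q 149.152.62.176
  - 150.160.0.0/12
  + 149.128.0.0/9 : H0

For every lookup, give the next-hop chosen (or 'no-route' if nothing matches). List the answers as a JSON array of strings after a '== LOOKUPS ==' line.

Apply in order:
  + 0.0.0.0/0 (H6) depth=0
  + 96.0.0.0/4 (H6) depth=4
  + 114.0.0.0/8 (H6) depth=8
  + 114.120.175.0/24 (H4) depth=24
  + 0.0.0.0/0 (H3) depth=0
  del 114.120.175.0/24 (clear depth 24)
  + 149.152.62.190/32 (H2) depth=32
  Q 96.3.245.2: descend 0110 ; hops seen [H3,H6] ; pick H6
  del 114.0.0.0/8 (clear depth 8)
  + 150.172.164.13/32 (H6) depth=32
  Q 149.152.62.190: descend 10010101100110000011111010111110 ; hops seen [H3,H2] ; pick H2
  + 101.217.67.160/28 (H3) depth=28
  + 150.160.0.0/12 (H1) depth=12
  Q 149.152.62.190: descend 10010101100110000011111010111110 ; hops seen [H3,H2] ; pick H2
  + 149.152.62.176/28 (H5) depth=28
  + 149.152.0.0/15 (H3) depth=15
  Q 96.138.25.15: descend 01100 ; hops seen [H3,H6] ; pick H6
  + 114.120.160.0/20 (H4) depth=20
  Q 175.14.104.172: descend 10 ; hops seen [H3] ; pick H3
  + 101.208.0.0/12 (H0) depth=12
  del 0.0.0.0/0 (clear depth 0)
  + 101.217.67.167/32 (H3) depth=32
  + 101.217.0.0/16 (H1) depth=16
  del 101.217.0.0/16 (clear depth 16)
  Q 149.152.0.1: descend 100101011001100000 ; hops seen [H3] ; pick H3
  + 150.172.0.0/16 (H0) depth=16
  Q 101.208.190.58: descend 011001011101 ; hops seen [H6,H0] ; pick H0
  Q 150.172.4.106: descend 1001011010101100 ; hops seen [H1,H0] ; pick H0
  del 96.0.0.0/4 (clear depth 4)
  Q 149.152.62.190: descend 10010101100110000011111010111110 ; hops seen [H3,H5,H2] ; pick H2
  Q 101.208.26.204: descend 011001011101 ; hops seen [H0] ; pick H0
  + 149.128.0.0/11 (H3) depth=11
  Q 149.152.62.176: descend 1001010110011000001111101011 ; hops seen [H3,H3,H5] ; pick H5
  del 150.160.0.0/12 (clear depth 12)
  + 149.128.0.0/9 (H0) depth=9

== LOOKUPS ==
["H6","H2","H2","H6","H3","H3","H0","H0","H2","H0","H5"]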